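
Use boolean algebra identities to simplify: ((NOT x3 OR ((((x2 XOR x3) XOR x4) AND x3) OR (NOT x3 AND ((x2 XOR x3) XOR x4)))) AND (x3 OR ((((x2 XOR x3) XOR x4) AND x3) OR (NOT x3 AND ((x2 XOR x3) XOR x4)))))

By distribution ((E OR v) AND (E OR NOT v) = E) then distribution ((E AND v) OR (E AND NOT v) = E):
= ((x2 XOR x3) XOR x4)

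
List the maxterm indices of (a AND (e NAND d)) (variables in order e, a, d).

ΠM(0, 1, 4, 5, 7) = (e OR a OR d) AND (e OR a OR NOT d) AND (NOT e OR a OR d) AND (NOT e OR a OR NOT d) AND (NOT e OR NOT a OR NOT d)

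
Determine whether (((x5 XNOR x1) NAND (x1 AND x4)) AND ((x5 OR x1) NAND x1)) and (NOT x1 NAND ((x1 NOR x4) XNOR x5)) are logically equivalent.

No. Counterexample: with x1=0, x5=0, x4=1, Expression 1 = 1 but Expression 2 = 0.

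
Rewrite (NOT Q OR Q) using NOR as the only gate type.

(((Q NOR Q) NOR Q) NOR ((Q NOR Q) NOR Q))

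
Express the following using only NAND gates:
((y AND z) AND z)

((((y NAND z) NAND (y NAND z)) NAND z) NAND (((y NAND z) NAND (y NAND z)) NAND z))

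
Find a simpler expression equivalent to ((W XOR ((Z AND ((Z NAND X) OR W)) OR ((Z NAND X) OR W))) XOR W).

By XOR self-cancellation ((E XOR v) XOR v = E) then absorption (E OR (E AND v) = E):
= ((Z NAND X) OR W)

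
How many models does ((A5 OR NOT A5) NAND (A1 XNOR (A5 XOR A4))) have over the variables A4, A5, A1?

Satisfying assignments: (0,0,1), (0,1,0), (1,0,0), (1,1,1)
Count: 4 out of 8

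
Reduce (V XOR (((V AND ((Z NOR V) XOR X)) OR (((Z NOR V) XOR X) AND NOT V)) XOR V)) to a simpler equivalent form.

By XOR self-cancellation ((E XOR v) XOR v = E) then distribution ((E AND v) OR (E AND NOT v) = E):
= ((Z NOR V) XOR X)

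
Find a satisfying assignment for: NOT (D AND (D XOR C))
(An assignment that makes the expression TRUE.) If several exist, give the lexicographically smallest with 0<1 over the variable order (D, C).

D=0, C=0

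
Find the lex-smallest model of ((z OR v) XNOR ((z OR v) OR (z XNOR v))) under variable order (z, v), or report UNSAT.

z=0, v=1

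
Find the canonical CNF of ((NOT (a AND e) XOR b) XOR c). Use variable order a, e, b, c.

(a OR e OR b OR NOT c) AND (a OR e OR NOT b OR c) AND (a OR NOT e OR b OR NOT c) AND (a OR NOT e OR NOT b OR c) AND (NOT a OR e OR b OR NOT c) AND (NOT a OR e OR NOT b OR c) AND (NOT a OR NOT e OR b OR c) AND (NOT a OR NOT e OR NOT b OR NOT c)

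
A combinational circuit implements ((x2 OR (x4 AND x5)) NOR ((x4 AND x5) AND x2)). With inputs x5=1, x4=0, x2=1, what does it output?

Substituting: ((1 OR (0 AND 1)) NOR ((0 AND 1) AND 1))
= 0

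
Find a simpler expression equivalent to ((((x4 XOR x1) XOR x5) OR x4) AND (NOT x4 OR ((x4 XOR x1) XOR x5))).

By distribution ((E OR v) AND (E OR NOT v) = E):
= ((x4 XOR x1) XOR x5)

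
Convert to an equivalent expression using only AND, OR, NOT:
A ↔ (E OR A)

(A AND (E OR A)) OR (NOT A AND NOT (E OR A))
(Biconditional = both true or both false)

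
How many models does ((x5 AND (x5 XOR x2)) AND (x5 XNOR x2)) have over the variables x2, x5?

No assignment satisfies the expression.
Count: 0 out of 4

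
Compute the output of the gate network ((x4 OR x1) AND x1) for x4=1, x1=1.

Substituting: ((1 OR 1) AND 1)
= 1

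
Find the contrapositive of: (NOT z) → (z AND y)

Contrapositive: NOT (z AND y) → z
Note: A statement and its contrapositive are logically equivalent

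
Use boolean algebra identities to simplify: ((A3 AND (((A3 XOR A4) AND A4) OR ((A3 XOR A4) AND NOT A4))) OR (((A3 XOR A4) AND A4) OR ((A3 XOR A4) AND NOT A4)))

By absorption (E OR (E AND v) = E) then distribution ((E AND v) OR (E AND NOT v) = E):
= (A3 XOR A4)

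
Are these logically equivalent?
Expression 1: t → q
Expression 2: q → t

No, Converse is not equivalent to original (counterexample: t=0, q=1)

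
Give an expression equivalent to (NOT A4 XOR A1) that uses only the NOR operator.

(((((A4 NOR A4) NOR A1) NOR ((A4 NOR A4) NOR A1)) NOR (((A4 NOR A4) NOR A1) NOR ((A4 NOR A4) NOR A1))) NOR (((((A4 NOR A4) NOR (A4 NOR A4)) NOR (A1 NOR A1)) NOR (((A4 NOR A4) NOR (A4 NOR A4)) NOR (A1 NOR A1))) NOR ((((A4 NOR A4) NOR (A4 NOR A4)) NOR (A1 NOR A1)) NOR (((A4 NOR A4) NOR (A4 NOR A4)) NOR (A1 NOR A1)))))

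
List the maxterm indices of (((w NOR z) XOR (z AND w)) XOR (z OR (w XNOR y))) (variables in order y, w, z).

ΠM(0, 2, 3, 7) = (y OR w OR z) AND (y OR NOT w OR z) AND (y OR NOT w OR NOT z) AND (NOT y OR NOT w OR NOT z)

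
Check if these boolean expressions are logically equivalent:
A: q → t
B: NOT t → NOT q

Yes, Contrapositive is always equivalent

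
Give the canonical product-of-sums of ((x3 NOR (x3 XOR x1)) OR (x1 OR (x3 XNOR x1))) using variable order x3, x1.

ΠM(2) = (NOT x3 OR x1)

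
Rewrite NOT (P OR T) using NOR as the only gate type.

(((P NOR T) NOR (P NOR T)) NOR ((P NOR T) NOR (P NOR T)))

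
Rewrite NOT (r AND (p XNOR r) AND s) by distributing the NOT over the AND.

NOT r OR NOT (p XNOR r) OR NOT s
De Morgan's: NOT(AND of terms) = OR of negations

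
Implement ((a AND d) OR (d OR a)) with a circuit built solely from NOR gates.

((((a NOR a) NOR (d NOR d)) NOR ((d NOR a) NOR (d NOR a))) NOR (((a NOR a) NOR (d NOR d)) NOR ((d NOR a) NOR (d NOR a))))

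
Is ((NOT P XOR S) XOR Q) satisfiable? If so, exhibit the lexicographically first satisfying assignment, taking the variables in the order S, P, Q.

S=0, P=0, Q=0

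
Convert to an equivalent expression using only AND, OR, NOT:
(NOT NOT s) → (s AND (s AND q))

NOT s OR (s AND (s AND q))
(Implication elimination: A → B = NOT A OR B)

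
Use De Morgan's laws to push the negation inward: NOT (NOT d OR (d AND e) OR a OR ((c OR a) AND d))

d AND NOT (d AND e) AND NOT a AND NOT ((c OR a) AND d)
De Morgan's: NOT(OR of terms) = AND of negations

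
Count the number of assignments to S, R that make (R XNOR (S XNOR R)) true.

Satisfying assignments: (1,0), (1,1)
Count: 2 out of 4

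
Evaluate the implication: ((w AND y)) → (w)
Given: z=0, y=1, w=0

Antecedent ((w AND y)) = 0; consequent (w) = 0.
0 → 0 = 1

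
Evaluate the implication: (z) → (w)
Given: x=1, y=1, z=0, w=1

Antecedent (z) = 0; consequent (w) = 1.
0 → 1 = 1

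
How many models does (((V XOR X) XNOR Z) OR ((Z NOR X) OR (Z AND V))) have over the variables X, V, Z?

Satisfying assignments: (0,0,0), (0,1,0), (0,1,1), (1,0,1), (1,1,0), (1,1,1)
Count: 6 out of 8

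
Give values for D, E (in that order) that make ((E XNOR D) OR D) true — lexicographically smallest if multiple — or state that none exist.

D=0, E=0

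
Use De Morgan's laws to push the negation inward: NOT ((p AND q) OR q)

NOT (p AND q) AND NOT q
De Morgan's: NOT(OR of terms) = AND of negations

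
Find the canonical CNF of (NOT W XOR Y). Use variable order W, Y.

(W OR NOT Y) AND (NOT W OR Y)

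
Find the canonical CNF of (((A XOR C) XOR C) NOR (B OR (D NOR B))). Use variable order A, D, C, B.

(A OR D OR C OR B) AND (A OR D OR C OR NOT B) AND (A OR D OR NOT C OR B) AND (A OR D OR NOT C OR NOT B) AND (A OR NOT D OR C OR NOT B) AND (A OR NOT D OR NOT C OR NOT B) AND (NOT A OR D OR C OR B) AND (NOT A OR D OR C OR NOT B) AND (NOT A OR D OR NOT C OR B) AND (NOT A OR D OR NOT C OR NOT B) AND (NOT A OR NOT D OR C OR B) AND (NOT A OR NOT D OR C OR NOT B) AND (NOT A OR NOT D OR NOT C OR B) AND (NOT A OR NOT D OR NOT C OR NOT B)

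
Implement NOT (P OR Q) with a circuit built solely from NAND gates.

(((P NAND P) NAND (Q NAND Q)) NAND ((P NAND P) NAND (Q NAND Q)))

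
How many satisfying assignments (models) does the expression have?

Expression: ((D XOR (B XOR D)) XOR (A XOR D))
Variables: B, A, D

Satisfying assignments: (0,0,1), (0,1,0), (1,0,0), (1,1,1)
Count: 4 out of 8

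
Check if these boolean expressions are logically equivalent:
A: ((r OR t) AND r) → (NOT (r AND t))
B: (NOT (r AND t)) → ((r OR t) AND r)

No, Converse is not equivalent to original (counterexample: t=0, r=0, q=0)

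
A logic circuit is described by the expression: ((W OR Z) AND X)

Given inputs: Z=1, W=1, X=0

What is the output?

Substituting: ((1 OR 1) AND 0)
= 0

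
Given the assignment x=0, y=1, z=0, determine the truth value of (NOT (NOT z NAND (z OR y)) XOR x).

Substituting: (NOT (NOT 0 NAND (0 OR 1)) XOR 0)
= 1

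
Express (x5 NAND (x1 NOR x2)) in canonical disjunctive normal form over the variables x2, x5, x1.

(NOT x2 AND NOT x5 AND NOT x1) OR (NOT x2 AND NOT x5 AND x1) OR (NOT x2 AND x5 AND x1) OR (x2 AND NOT x5 AND NOT x1) OR (x2 AND NOT x5 AND x1) OR (x2 AND x5 AND NOT x1) OR (x2 AND x5 AND x1)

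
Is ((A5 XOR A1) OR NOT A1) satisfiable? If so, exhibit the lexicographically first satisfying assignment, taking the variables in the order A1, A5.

A1=0, A5=0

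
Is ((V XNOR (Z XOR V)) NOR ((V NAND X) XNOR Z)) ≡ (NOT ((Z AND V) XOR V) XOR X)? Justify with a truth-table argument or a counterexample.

No. Counterexample: with X=0, Z=0, V=0, Expression 1 = 0 but Expression 2 = 1.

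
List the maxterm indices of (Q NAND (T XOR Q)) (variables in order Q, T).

ΠM(2) = (NOT Q OR T)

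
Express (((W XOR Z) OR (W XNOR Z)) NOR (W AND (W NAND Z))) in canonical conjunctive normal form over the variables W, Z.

(W OR Z) AND (W OR NOT Z) AND (NOT W OR Z) AND (NOT W OR NOT Z)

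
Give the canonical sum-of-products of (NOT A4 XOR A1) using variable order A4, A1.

Σm(0, 3) = (NOT A4 AND NOT A1) OR (A4 AND A1)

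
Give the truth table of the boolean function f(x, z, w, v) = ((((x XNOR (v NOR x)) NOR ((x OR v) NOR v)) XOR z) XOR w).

x | z | w | v | Output
----------------------
0 | 0 | 0 | 0 | 0
0 | 0 | 0 | 1 | 0
0 | 0 | 1 | 0 | 1
0 | 0 | 1 | 1 | 1
0 | 1 | 0 | 0 | 1
0 | 1 | 0 | 1 | 1
0 | 1 | 1 | 0 | 0
0 | 1 | 1 | 1 | 0
1 | 0 | 0 | 0 | 1
1 | 0 | 0 | 1 | 1
1 | 0 | 1 | 0 | 0
1 | 0 | 1 | 1 | 0
1 | 1 | 0 | 0 | 0
1 | 1 | 0 | 1 | 0
1 | 1 | 1 | 0 | 1
1 | 1 | 1 | 1 | 1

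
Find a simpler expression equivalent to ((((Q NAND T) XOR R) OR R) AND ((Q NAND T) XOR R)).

By absorption (E AND (E OR v) = E):
= ((Q NAND T) XOR R)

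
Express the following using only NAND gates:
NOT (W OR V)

(((W NAND W) NAND (V NAND V)) NAND ((W NAND W) NAND (V NAND V)))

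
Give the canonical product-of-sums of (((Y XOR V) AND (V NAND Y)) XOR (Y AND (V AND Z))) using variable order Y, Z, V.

ΠM(0, 2, 5) = (Y OR Z OR V) AND (Y OR NOT Z OR V) AND (NOT Y OR Z OR NOT V)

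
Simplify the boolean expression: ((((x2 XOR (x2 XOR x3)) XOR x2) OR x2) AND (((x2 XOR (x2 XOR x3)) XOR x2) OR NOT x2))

By distribution ((E OR v) AND (E OR NOT v) = E) then XOR self-cancellation ((E XOR v) XOR v = E):
= (x2 XOR x3)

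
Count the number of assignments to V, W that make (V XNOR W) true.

Satisfying assignments: (0,0), (1,1)
Count: 2 out of 4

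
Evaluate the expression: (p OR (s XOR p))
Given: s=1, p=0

Substituting: (0 OR (1 XOR 0))
= 1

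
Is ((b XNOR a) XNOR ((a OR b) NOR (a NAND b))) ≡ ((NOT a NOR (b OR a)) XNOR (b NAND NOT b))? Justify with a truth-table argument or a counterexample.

No. Counterexample: with b=0, a=1, Expression 1 = 1 but Expression 2 = 0.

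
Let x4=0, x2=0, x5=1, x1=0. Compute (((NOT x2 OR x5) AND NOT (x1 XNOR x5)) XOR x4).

Substituting: (((NOT 0 OR 1) AND NOT (0 XNOR 1)) XOR 0)
= 1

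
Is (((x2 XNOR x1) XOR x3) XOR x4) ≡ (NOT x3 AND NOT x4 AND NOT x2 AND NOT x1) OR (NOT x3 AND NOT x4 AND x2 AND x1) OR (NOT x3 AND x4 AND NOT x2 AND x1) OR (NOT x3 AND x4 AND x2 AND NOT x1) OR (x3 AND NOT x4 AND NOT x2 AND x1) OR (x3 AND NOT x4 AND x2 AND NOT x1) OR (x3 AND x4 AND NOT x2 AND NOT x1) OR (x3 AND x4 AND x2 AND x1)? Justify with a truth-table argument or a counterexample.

Yes, they are equivalent — the two output columns agree on all 16 assignments:
x3 | x4 | x2 | x1 | Expression 1 | Expression 2
-----------------------------------------------
0 | 0 | 0 | 0 | 1 | 1
0 | 0 | 0 | 1 | 0 | 0
0 | 0 | 1 | 0 | 0 | 0
0 | 0 | 1 | 1 | 1 | 1
0 | 1 | 0 | 0 | 0 | 0
0 | 1 | 0 | 1 | 1 | 1
0 | 1 | 1 | 0 | 1 | 1
0 | 1 | 1 | 1 | 0 | 0
1 | 0 | 0 | 0 | 0 | 0
1 | 0 | 0 | 1 | 1 | 1
1 | 0 | 1 | 0 | 1 | 1
1 | 0 | 1 | 1 | 0 | 0
1 | 1 | 0 | 0 | 1 | 1
1 | 1 | 0 | 1 | 0 | 0
1 | 1 | 1 | 0 | 0 | 0
1 | 1 | 1 | 1 | 1 | 1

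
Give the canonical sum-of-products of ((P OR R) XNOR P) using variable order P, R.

Σm(0, 2, 3) = (NOT P AND NOT R) OR (P AND NOT R) OR (P AND R)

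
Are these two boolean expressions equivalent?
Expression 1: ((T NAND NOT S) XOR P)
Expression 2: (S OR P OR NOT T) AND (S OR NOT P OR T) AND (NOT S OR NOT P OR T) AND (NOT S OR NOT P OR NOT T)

Yes, they are equivalent — the two output columns agree on all 8 assignments:
S | P | T | Expression 1 | Expression 2
---------------------------------------
0 | 0 | 0 | 1 | 1
0 | 0 | 1 | 0 | 0
0 | 1 | 0 | 0 | 0
0 | 1 | 1 | 1 | 1
1 | 0 | 0 | 1 | 1
1 | 0 | 1 | 1 | 1
1 | 1 | 0 | 0 | 0
1 | 1 | 1 | 0 | 0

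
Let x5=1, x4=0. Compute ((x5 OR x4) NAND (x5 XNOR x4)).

Substituting: ((1 OR 0) NAND (1 XNOR 0))
= 1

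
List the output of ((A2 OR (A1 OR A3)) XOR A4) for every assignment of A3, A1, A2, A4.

A3 | A1 | A2 | A4 | Output
--------------------------
0 | 0 | 0 | 0 | 0
0 | 0 | 0 | 1 | 1
0 | 0 | 1 | 0 | 1
0 | 0 | 1 | 1 | 0
0 | 1 | 0 | 0 | 1
0 | 1 | 0 | 1 | 0
0 | 1 | 1 | 0 | 1
0 | 1 | 1 | 1 | 0
1 | 0 | 0 | 0 | 1
1 | 0 | 0 | 1 | 0
1 | 0 | 1 | 0 | 1
1 | 0 | 1 | 1 | 0
1 | 1 | 0 | 0 | 1
1 | 1 | 0 | 1 | 0
1 | 1 | 1 | 0 | 1
1 | 1 | 1 | 1 | 0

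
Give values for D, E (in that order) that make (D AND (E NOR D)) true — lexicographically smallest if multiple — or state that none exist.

UNSATISFIABLE - no assignment makes this expression true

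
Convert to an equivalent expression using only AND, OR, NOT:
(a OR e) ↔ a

((a OR e) AND a) OR (NOT (a OR e) AND NOT a)
(Biconditional = both true or both false)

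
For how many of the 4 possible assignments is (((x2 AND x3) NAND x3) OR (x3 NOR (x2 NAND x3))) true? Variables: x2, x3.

Satisfying assignments: (0,0), (0,1), (1,0)
Count: 3 out of 4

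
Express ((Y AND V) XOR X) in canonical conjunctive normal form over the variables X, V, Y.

(X OR V OR Y) AND (X OR V OR NOT Y) AND (X OR NOT V OR Y) AND (NOT X OR NOT V OR NOT Y)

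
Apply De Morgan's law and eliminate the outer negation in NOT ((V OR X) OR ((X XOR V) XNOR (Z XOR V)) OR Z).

NOT (V OR X) AND NOT ((X XOR V) XNOR (Z XOR V)) AND NOT Z
De Morgan's: NOT(OR of terms) = AND of negations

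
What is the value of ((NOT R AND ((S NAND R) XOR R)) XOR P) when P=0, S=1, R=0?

Substituting: ((NOT 0 AND ((1 NAND 0) XOR 0)) XOR 0)
= 1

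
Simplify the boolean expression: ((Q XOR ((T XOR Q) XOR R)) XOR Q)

By XOR self-cancellation ((E XOR v) XOR v = E):
= ((T XOR Q) XOR R)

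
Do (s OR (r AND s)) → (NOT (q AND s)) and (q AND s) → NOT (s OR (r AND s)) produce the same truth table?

Yes, Contrapositive is always equivalent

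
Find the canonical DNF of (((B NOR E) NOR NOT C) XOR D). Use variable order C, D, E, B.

(NOT C AND D AND NOT E AND NOT B) OR (NOT C AND D AND NOT E AND B) OR (NOT C AND D AND E AND NOT B) OR (NOT C AND D AND E AND B) OR (C AND NOT D AND NOT E AND B) OR (C AND NOT D AND E AND NOT B) OR (C AND NOT D AND E AND B) OR (C AND D AND NOT E AND NOT B)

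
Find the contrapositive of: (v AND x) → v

Contrapositive: NOT v → NOT (v AND x)
Note: A statement and its contrapositive are logically equivalent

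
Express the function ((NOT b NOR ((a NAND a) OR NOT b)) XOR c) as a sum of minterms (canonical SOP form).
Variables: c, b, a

Σm(3, 4, 5, 6) = (NOT c AND b AND a) OR (c AND NOT b AND NOT a) OR (c AND NOT b AND a) OR (c AND b AND NOT a)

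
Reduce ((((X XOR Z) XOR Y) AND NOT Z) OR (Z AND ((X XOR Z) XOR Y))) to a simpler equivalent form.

By distribution ((E AND v) OR (E AND NOT v) = E):
= ((X XOR Z) XOR Y)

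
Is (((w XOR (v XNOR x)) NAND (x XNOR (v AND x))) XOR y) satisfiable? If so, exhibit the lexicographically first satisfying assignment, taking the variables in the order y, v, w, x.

y=0, v=0, w=0, x=1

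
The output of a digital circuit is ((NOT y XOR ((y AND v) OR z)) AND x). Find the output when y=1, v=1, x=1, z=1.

Substituting: ((NOT 1 XOR ((1 AND 1) OR 1)) AND 1)
= 1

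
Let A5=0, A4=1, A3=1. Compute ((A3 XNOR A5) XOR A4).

Substituting: ((1 XNOR 0) XOR 1)
= 1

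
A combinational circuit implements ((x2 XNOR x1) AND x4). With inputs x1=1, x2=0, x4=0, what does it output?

Substituting: ((0 XNOR 1) AND 0)
= 0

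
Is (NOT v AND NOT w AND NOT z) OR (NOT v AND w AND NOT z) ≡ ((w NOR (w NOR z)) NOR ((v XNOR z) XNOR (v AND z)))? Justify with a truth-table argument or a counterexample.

Yes, they are equivalent — the two output columns agree on all 8 assignments:
v | w | z | Expression 1 | Expression 2
---------------------------------------
0 | 0 | 0 | 1 | 1
0 | 0 | 1 | 0 | 0
0 | 1 | 0 | 1 | 1
0 | 1 | 1 | 0 | 0
1 | 0 | 0 | 0 | 0
1 | 0 | 1 | 0 | 0
1 | 1 | 0 | 0 | 0
1 | 1 | 1 | 0 | 0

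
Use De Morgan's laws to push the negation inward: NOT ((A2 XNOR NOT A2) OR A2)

NOT (A2 XNOR NOT A2) AND NOT A2
De Morgan's: NOT(OR of terms) = AND of negations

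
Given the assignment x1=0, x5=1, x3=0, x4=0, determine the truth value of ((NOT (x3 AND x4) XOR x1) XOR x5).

Substituting: ((NOT (0 AND 0) XOR 0) XOR 1)
= 0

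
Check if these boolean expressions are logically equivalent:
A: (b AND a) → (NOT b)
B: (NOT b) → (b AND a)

No, Converse is not equivalent to original (counterexample: b=0, a=0)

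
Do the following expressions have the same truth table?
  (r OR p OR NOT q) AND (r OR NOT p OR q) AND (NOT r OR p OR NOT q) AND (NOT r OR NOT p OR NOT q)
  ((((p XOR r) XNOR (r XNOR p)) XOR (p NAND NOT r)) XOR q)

Yes, they are equivalent — the two output columns agree on all 8 assignments:
r | p | q | Expression 1 | Expression 2
---------------------------------------
0 | 0 | 0 | 1 | 1
0 | 0 | 1 | 0 | 0
0 | 1 | 0 | 0 | 0
0 | 1 | 1 | 1 | 1
1 | 0 | 0 | 1 | 1
1 | 0 | 1 | 0 | 0
1 | 1 | 0 | 1 | 1
1 | 1 | 1 | 0 | 0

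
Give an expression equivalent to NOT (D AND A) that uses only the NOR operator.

(((D NOR D) NOR (A NOR A)) NOR ((D NOR D) NOR (A NOR A)))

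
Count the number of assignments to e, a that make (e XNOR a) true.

Satisfying assignments: (0,0), (1,1)
Count: 2 out of 4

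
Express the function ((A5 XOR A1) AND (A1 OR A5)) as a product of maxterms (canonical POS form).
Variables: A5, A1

ΠM(0, 3) = (A5 OR A1) AND (NOT A5 OR NOT A1)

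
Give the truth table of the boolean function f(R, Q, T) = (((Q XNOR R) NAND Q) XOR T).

R | Q | T | Output
------------------
0 | 0 | 0 | 1
0 | 0 | 1 | 0
0 | 1 | 0 | 1
0 | 1 | 1 | 0
1 | 0 | 0 | 1
1 | 0 | 1 | 0
1 | 1 | 0 | 0
1 | 1 | 1 | 1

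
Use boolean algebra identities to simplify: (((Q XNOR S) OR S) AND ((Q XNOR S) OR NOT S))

By distribution ((E OR v) AND (E OR NOT v) = E):
= (Q XNOR S)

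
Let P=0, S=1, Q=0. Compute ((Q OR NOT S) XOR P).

Substituting: ((0 OR NOT 1) XOR 0)
= 0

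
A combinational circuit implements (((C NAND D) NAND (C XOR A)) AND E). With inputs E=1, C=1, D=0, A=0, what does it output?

Substituting: (((1 NAND 0) NAND (1 XOR 0)) AND 1)
= 0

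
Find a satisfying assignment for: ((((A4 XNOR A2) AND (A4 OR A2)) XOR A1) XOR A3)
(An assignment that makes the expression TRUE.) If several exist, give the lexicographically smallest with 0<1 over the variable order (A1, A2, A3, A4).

A1=0, A2=0, A3=1, A4=0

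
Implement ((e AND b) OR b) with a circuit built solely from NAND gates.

((((e NAND b) NAND (e NAND b)) NAND ((e NAND b) NAND (e NAND b))) NAND (b NAND b))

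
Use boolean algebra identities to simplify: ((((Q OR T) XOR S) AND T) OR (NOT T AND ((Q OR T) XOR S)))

By distribution ((E AND v) OR (E AND NOT v) = E):
= ((Q OR T) XOR S)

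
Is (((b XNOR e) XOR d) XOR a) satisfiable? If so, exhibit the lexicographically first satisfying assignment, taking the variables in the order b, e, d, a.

b=0, e=0, d=0, a=0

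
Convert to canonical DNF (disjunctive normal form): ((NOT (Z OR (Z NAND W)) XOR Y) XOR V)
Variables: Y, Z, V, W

(NOT Y AND NOT Z AND V AND NOT W) OR (NOT Y AND NOT Z AND V AND W) OR (NOT Y AND Z AND V AND NOT W) OR (NOT Y AND Z AND V AND W) OR (Y AND NOT Z AND NOT V AND NOT W) OR (Y AND NOT Z AND NOT V AND W) OR (Y AND Z AND NOT V AND NOT W) OR (Y AND Z AND NOT V AND W)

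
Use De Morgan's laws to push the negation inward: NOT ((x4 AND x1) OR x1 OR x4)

NOT (x4 AND x1) AND NOT x1 AND NOT x4
De Morgan's: NOT(OR of terms) = AND of negations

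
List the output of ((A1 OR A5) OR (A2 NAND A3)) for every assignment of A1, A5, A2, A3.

A1 | A5 | A2 | A3 | Output
--------------------------
0 | 0 | 0 | 0 | 1
0 | 0 | 0 | 1 | 1
0 | 0 | 1 | 0 | 1
0 | 0 | 1 | 1 | 0
0 | 1 | 0 | 0 | 1
0 | 1 | 0 | 1 | 1
0 | 1 | 1 | 0 | 1
0 | 1 | 1 | 1 | 1
1 | 0 | 0 | 0 | 1
1 | 0 | 0 | 1 | 1
1 | 0 | 1 | 0 | 1
1 | 0 | 1 | 1 | 1
1 | 1 | 0 | 0 | 1
1 | 1 | 0 | 1 | 1
1 | 1 | 1 | 0 | 1
1 | 1 | 1 | 1 | 1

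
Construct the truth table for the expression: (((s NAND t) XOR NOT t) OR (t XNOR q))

t | q | s | Output
------------------
0 | 0 | 0 | 1
0 | 0 | 1 | 1
0 | 1 | 0 | 0
0 | 1 | 1 | 0
1 | 0 | 0 | 1
1 | 0 | 1 | 0
1 | 1 | 0 | 1
1 | 1 | 1 | 1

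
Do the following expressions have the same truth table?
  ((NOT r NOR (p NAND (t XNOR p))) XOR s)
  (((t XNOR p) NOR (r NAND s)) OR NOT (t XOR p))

No. Counterexample: with s=0, t=0, p=0, r=0, Expression 1 = 0 but Expression 2 = 1.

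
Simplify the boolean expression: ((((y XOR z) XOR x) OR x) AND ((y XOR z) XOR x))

By absorption (E AND (E OR v) = E):
= ((y XOR z) XOR x)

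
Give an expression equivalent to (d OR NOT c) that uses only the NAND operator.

((d NAND d) NAND ((c NAND c) NAND (c NAND c)))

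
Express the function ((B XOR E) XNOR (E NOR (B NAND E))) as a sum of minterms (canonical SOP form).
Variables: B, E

Σm(0, 3) = (NOT B AND NOT E) OR (B AND E)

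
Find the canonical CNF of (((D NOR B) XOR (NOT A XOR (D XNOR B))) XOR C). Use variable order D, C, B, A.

(D OR C OR B OR NOT A) AND (D OR C OR NOT B OR NOT A) AND (D OR NOT C OR B OR A) AND (D OR NOT C OR NOT B OR A) AND (NOT D OR C OR B OR NOT A) AND (NOT D OR C OR NOT B OR A) AND (NOT D OR NOT C OR B OR A) AND (NOT D OR NOT C OR NOT B OR NOT A)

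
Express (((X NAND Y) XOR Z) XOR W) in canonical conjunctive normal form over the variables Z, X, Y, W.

(Z OR X OR Y OR NOT W) AND (Z OR X OR NOT Y OR NOT W) AND (Z OR NOT X OR Y OR NOT W) AND (Z OR NOT X OR NOT Y OR W) AND (NOT Z OR X OR Y OR W) AND (NOT Z OR X OR NOT Y OR W) AND (NOT Z OR NOT X OR Y OR W) AND (NOT Z OR NOT X OR NOT Y OR NOT W)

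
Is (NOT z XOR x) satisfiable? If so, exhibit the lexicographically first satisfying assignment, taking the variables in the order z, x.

z=0, x=0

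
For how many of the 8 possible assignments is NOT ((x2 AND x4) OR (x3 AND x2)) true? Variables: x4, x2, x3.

Satisfying assignments: (0,0,0), (0,0,1), (0,1,0), (1,0,0), (1,0,1)
Count: 5 out of 8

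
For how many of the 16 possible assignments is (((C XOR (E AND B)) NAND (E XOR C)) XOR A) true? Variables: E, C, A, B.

Satisfying assignments: (0,0,0,0), (0,0,0,1), (0,1,1,0), (0,1,1,1), (1,0,0,0), (1,0,1,1), (1,1,0,0), (1,1,0,1)
Count: 8 out of 16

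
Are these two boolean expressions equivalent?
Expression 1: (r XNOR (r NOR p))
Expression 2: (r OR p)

No. Counterexample: with p=0, r=1, Expression 1 = 0 but Expression 2 = 1.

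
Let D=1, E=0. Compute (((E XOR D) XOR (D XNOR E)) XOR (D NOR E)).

Substituting: (((0 XOR 1) XOR (1 XNOR 0)) XOR (1 NOR 0))
= 1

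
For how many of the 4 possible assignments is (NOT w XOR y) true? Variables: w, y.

Satisfying assignments: (0,0), (1,1)
Count: 2 out of 4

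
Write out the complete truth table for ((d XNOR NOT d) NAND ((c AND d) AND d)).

d | c | Output
--------------
0 | 0 | 1
0 | 1 | 1
1 | 0 | 1
1 | 1 | 1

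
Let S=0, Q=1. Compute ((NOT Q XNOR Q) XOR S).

Substituting: ((NOT 1 XNOR 1) XOR 0)
= 0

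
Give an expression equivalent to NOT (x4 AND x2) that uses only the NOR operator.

(((x4 NOR x4) NOR (x2 NOR x2)) NOR ((x4 NOR x4) NOR (x2 NOR x2)))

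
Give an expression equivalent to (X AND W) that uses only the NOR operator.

((X NOR X) NOR (W NOR W))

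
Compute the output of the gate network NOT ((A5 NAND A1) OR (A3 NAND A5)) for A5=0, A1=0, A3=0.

Substituting: NOT ((0 NAND 0) OR (0 NAND 0))
= 0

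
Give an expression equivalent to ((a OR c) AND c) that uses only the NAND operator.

((((a NAND a) NAND (c NAND c)) NAND c) NAND (((a NAND a) NAND (c NAND c)) NAND c))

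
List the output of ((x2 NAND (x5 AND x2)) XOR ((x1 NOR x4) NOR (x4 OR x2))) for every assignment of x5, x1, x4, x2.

x5 | x1 | x4 | x2 | Output
--------------------------
0 | 0 | 0 | 0 | 1
0 | 0 | 0 | 1 | 1
0 | 0 | 1 | 0 | 1
0 | 0 | 1 | 1 | 1
0 | 1 | 0 | 0 | 0
0 | 1 | 0 | 1 | 1
0 | 1 | 1 | 0 | 1
0 | 1 | 1 | 1 | 1
1 | 0 | 0 | 0 | 1
1 | 0 | 0 | 1 | 0
1 | 0 | 1 | 0 | 1
1 | 0 | 1 | 1 | 0
1 | 1 | 0 | 0 | 0
1 | 1 | 0 | 1 | 0
1 | 1 | 1 | 0 | 1
1 | 1 | 1 | 1 | 0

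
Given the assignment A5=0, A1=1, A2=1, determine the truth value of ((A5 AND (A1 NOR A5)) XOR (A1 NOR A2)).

Substituting: ((0 AND (1 NOR 0)) XOR (1 NOR 1))
= 0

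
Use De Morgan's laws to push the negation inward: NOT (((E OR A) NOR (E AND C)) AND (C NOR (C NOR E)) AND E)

NOT ((E OR A) NOR (E AND C)) OR NOT (C NOR (C NOR E)) OR NOT E
De Morgan's: NOT(AND of terms) = OR of negations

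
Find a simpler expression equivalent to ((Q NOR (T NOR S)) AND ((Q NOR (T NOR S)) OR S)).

By absorption (E AND (E OR v) = E):
= (Q NOR (T NOR S))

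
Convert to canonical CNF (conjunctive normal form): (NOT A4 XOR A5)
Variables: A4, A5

(A4 OR NOT A5) AND (NOT A4 OR A5)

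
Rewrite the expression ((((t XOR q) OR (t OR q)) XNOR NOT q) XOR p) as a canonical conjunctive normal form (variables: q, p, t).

(q OR p OR t) AND (q OR NOT p OR NOT t) AND (NOT q OR p OR t) AND (NOT q OR p OR NOT t)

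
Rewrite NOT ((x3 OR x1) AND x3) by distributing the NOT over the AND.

NOT (x3 OR x1) OR NOT x3
De Morgan's: NOT(AND of terms) = OR of negations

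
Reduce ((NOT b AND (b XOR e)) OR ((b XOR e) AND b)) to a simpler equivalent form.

By distribution ((E AND v) OR (E AND NOT v) = E):
= (b XOR e)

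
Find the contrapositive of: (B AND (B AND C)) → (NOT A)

Contrapositive: A → NOT (B AND (B AND C))
Note: A statement and its contrapositive are logically equivalent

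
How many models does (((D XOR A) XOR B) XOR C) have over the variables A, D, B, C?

Satisfying assignments: (0,0,0,1), (0,0,1,0), (0,1,0,0), (0,1,1,1), (1,0,0,0), (1,0,1,1), (1,1,0,1), (1,1,1,0)
Count: 8 out of 16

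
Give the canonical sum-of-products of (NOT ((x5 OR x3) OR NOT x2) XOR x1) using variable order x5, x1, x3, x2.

Σm(1, 4, 6, 7, 12, 13, 14, 15) = (NOT x5 AND NOT x1 AND NOT x3 AND x2) OR (NOT x5 AND x1 AND NOT x3 AND NOT x2) OR (NOT x5 AND x1 AND x3 AND NOT x2) OR (NOT x5 AND x1 AND x3 AND x2) OR (x5 AND x1 AND NOT x3 AND NOT x2) OR (x5 AND x1 AND NOT x3 AND x2) OR (x5 AND x1 AND x3 AND NOT x2) OR (x5 AND x1 AND x3 AND x2)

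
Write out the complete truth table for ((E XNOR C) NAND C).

C | E | Output
--------------
0 | 0 | 1
0 | 1 | 1
1 | 0 | 1
1 | 1 | 0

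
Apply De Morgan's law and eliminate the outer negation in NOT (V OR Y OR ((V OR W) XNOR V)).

NOT V AND NOT Y AND NOT ((V OR W) XNOR V)
De Morgan's: NOT(OR of terms) = AND of negations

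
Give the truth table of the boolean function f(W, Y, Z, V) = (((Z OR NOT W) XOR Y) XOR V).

W | Y | Z | V | Output
----------------------
0 | 0 | 0 | 0 | 1
0 | 0 | 0 | 1 | 0
0 | 0 | 1 | 0 | 1
0 | 0 | 1 | 1 | 0
0 | 1 | 0 | 0 | 0
0 | 1 | 0 | 1 | 1
0 | 1 | 1 | 0 | 0
0 | 1 | 1 | 1 | 1
1 | 0 | 0 | 0 | 0
1 | 0 | 0 | 1 | 1
1 | 0 | 1 | 0 | 1
1 | 0 | 1 | 1 | 0
1 | 1 | 0 | 0 | 1
1 | 1 | 0 | 1 | 0
1 | 1 | 1 | 0 | 0
1 | 1 | 1 | 1 | 1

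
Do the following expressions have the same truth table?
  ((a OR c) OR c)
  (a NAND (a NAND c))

No. Counterexample: with c=0, a=0, Expression 1 = 0 but Expression 2 = 1.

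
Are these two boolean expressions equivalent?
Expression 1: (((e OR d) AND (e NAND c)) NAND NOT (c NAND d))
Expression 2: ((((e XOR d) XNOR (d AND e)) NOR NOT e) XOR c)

No. Counterexample: with c=0, e=0, d=0, Expression 1 = 1 but Expression 2 = 0.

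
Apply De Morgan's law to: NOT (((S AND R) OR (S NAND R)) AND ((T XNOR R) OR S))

NOT ((S AND R) OR (S NAND R)) OR NOT ((T XNOR R) OR S)
De Morgan's: NOT(AND of terms) = OR of negations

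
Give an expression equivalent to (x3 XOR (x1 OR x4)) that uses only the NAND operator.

((x3 NAND (x3 NAND ((x1 NAND x1) NAND (x4 NAND x4)))) NAND (((x1 NAND x1) NAND (x4 NAND x4)) NAND (x3 NAND ((x1 NAND x1) NAND (x4 NAND x4)))))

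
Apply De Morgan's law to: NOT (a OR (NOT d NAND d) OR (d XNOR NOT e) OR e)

NOT a AND NOT (NOT d NAND d) AND NOT (d XNOR NOT e) AND NOT e
De Morgan's: NOT(OR of terms) = AND of negations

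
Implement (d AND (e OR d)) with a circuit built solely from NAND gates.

((d NAND ((e NAND e) NAND (d NAND d))) NAND (d NAND ((e NAND e) NAND (d NAND d))))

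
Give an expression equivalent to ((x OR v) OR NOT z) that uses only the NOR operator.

((((x NOR v) NOR (x NOR v)) NOR (z NOR z)) NOR (((x NOR v) NOR (x NOR v)) NOR (z NOR z)))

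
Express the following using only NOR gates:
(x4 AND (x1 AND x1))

((x4 NOR x4) NOR (((x1 NOR x1) NOR (x1 NOR x1)) NOR ((x1 NOR x1) NOR (x1 NOR x1))))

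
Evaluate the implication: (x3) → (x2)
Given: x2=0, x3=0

Antecedent (x3) = 0; consequent (x2) = 0.
0 → 0 = 1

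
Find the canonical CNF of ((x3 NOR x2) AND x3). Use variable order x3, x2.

(x3 OR x2) AND (x3 OR NOT x2) AND (NOT x3 OR x2) AND (NOT x3 OR NOT x2)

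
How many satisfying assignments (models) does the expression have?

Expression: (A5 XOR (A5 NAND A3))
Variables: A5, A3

Satisfying assignments: (0,0), (0,1), (1,1)
Count: 3 out of 4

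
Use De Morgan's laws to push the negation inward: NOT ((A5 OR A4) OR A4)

NOT (A5 OR A4) AND NOT A4
De Morgan's: NOT(OR of terms) = AND of negations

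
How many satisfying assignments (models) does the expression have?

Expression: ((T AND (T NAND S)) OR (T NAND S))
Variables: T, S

Satisfying assignments: (0,0), (0,1), (1,0)
Count: 3 out of 4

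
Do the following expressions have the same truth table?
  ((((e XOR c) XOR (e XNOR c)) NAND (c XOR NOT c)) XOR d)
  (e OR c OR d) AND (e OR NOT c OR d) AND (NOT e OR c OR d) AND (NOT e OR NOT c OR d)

Yes, they are equivalent — the two output columns agree on all 8 assignments:
e | c | d | Expression 1 | Expression 2
---------------------------------------
0 | 0 | 0 | 0 | 0
0 | 0 | 1 | 1 | 1
0 | 1 | 0 | 0 | 0
0 | 1 | 1 | 1 | 1
1 | 0 | 0 | 0 | 0
1 | 0 | 1 | 1 | 1
1 | 1 | 0 | 0 | 0
1 | 1 | 1 | 1 | 1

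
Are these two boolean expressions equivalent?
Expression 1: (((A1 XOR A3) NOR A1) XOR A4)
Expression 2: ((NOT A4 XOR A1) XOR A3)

No. Counterexample: with A1=1, A4=0, A3=1, Expression 1 = 0 but Expression 2 = 1.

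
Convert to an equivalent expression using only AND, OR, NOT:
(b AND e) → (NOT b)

NOT (b AND e) OR (NOT b)
(Implication elimination: A → B = NOT A OR B)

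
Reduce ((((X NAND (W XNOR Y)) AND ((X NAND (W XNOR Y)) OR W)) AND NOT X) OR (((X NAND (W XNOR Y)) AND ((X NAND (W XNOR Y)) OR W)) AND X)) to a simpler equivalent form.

By distribution ((E AND v) OR (E AND NOT v) = E) then absorption (E AND (E OR v) = E):
= (X NAND (W XNOR Y))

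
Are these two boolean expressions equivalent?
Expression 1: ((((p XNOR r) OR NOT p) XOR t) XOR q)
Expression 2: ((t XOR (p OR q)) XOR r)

No. Counterexample: with r=0, t=0, p=0, q=0, Expression 1 = 1 but Expression 2 = 0.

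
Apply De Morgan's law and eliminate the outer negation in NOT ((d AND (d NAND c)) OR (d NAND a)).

NOT (d AND (d NAND c)) AND NOT (d NAND a)
De Morgan's: NOT(OR of terms) = AND of negations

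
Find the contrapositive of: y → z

Contrapositive: NOT z → NOT y
Note: A statement and its contrapositive are logically equivalent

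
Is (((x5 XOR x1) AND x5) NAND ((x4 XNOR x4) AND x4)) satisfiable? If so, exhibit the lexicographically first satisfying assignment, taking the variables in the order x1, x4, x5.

x1=0, x4=0, x5=0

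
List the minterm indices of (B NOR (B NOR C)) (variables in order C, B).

Σm(2) = (C AND NOT B)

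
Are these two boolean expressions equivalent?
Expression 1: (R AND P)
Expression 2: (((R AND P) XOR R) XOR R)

Yes, they are equivalent — the two output columns agree on all 4 assignments:
R | P | Expression 1 | Expression 2
-----------------------------------
0 | 0 | 0 | 0
0 | 1 | 0 | 0
1 | 0 | 0 | 0
1 | 1 | 1 | 1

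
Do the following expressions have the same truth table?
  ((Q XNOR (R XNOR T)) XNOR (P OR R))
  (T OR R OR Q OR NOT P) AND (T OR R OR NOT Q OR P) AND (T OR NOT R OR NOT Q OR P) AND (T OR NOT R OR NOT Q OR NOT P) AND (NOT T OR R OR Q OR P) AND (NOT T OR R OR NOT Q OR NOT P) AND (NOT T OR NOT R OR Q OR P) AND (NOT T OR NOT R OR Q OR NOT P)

Yes, they are equivalent — the two output columns agree on all 16 assignments:
T | R | Q | P | Expression 1 | Expression 2
-------------------------------------------
0 | 0 | 0 | 0 | 1 | 1
0 | 0 | 0 | 1 | 0 | 0
0 | 0 | 1 | 0 | 0 | 0
0 | 0 | 1 | 1 | 1 | 1
0 | 1 | 0 | 0 | 1 | 1
0 | 1 | 0 | 1 | 1 | 1
0 | 1 | 1 | 0 | 0 | 0
0 | 1 | 1 | 1 | 0 | 0
1 | 0 | 0 | 0 | 0 | 0
1 | 0 | 0 | 1 | 1 | 1
1 | 0 | 1 | 0 | 1 | 1
1 | 0 | 1 | 1 | 0 | 0
1 | 1 | 0 | 0 | 0 | 0
1 | 1 | 0 | 1 | 0 | 0
1 | 1 | 1 | 0 | 1 | 1
1 | 1 | 1 | 1 | 1 | 1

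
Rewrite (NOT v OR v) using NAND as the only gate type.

(((v NAND v) NAND (v NAND v)) NAND (v NAND v))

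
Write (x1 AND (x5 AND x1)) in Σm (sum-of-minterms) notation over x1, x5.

Σm(3) = (x1 AND x5)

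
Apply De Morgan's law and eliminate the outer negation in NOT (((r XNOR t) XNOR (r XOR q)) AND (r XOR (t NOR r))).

NOT ((r XNOR t) XNOR (r XOR q)) OR NOT (r XOR (t NOR r))
De Morgan's: NOT(AND of terms) = OR of negations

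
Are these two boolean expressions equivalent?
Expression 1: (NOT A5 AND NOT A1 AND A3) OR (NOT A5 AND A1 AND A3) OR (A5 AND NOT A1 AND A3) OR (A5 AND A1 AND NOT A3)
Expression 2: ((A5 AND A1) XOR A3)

Yes, they are equivalent — the two output columns agree on all 8 assignments:
A5 | A1 | A3 | Expression 1 | Expression 2
------------------------------------------
0 | 0 | 0 | 0 | 0
0 | 0 | 1 | 1 | 1
0 | 1 | 0 | 0 | 0
0 | 1 | 1 | 1 | 1
1 | 0 | 0 | 0 | 0
1 | 0 | 1 | 1 | 1
1 | 1 | 0 | 1 | 1
1 | 1 | 1 | 0 | 0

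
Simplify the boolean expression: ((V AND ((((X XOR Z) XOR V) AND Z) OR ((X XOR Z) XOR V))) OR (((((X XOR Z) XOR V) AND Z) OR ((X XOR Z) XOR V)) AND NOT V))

By distribution ((E AND v) OR (E AND NOT v) = E) then absorption (E OR (E AND v) = E):
= ((X XOR Z) XOR V)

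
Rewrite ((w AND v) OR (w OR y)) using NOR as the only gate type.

((((w NOR w) NOR (v NOR v)) NOR ((w NOR y) NOR (w NOR y))) NOR (((w NOR w) NOR (v NOR v)) NOR ((w NOR y) NOR (w NOR y))))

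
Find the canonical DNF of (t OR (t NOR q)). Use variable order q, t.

(NOT q AND NOT t) OR (NOT q AND t) OR (q AND t)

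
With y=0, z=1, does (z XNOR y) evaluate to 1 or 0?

Substituting: (1 XNOR 0)
= 0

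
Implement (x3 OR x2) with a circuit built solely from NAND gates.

((x3 NAND x3) NAND (x2 NAND x2))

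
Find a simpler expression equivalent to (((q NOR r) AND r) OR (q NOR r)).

By absorption (E OR (E AND v) = E):
= (q NOR r)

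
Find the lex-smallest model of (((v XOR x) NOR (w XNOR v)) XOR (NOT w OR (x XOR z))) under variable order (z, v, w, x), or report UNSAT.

z=0, v=0, w=0, x=0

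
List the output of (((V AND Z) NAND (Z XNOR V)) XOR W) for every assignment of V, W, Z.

V | W | Z | Output
------------------
0 | 0 | 0 | 1
0 | 0 | 1 | 1
0 | 1 | 0 | 0
0 | 1 | 1 | 0
1 | 0 | 0 | 1
1 | 0 | 1 | 0
1 | 1 | 0 | 0
1 | 1 | 1 | 1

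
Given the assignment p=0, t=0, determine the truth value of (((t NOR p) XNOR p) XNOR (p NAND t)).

Substituting: (((0 NOR 0) XNOR 0) XNOR (0 NAND 0))
= 0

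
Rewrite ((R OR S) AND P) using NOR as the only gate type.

((((R NOR S) NOR (R NOR S)) NOR ((R NOR S) NOR (R NOR S))) NOR (P NOR P))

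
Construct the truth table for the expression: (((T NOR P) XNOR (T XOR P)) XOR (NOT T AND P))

T | P | Output
--------------
0 | 0 | 0
0 | 1 | 1
1 | 0 | 0
1 | 1 | 1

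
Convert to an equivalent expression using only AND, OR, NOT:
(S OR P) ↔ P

((S OR P) AND P) OR (NOT (S OR P) AND NOT P)
(Biconditional = both true or both false)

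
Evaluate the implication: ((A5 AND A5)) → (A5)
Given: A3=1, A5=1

Antecedent ((A5 AND A5)) = 1; consequent (A5) = 1.
1 → 1 = 1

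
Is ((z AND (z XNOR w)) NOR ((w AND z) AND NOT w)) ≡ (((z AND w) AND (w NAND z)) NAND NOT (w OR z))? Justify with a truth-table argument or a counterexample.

No. Counterexample: with z=1, w=1, Expression 1 = 0 but Expression 2 = 1.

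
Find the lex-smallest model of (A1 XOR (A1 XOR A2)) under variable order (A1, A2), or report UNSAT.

A1=0, A2=1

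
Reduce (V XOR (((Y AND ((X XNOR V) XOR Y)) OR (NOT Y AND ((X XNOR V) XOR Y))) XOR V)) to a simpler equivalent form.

By XOR self-cancellation ((E XOR v) XOR v = E) then distribution ((E AND v) OR (E AND NOT v) = E):
= ((X XNOR V) XOR Y)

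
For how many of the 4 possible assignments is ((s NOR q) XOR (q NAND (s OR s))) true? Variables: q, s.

Satisfying assignments: (0,1), (1,0)
Count: 2 out of 4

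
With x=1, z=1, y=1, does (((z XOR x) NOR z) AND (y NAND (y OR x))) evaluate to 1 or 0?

Substituting: (((1 XOR 1) NOR 1) AND (1 NAND (1 OR 1)))
= 0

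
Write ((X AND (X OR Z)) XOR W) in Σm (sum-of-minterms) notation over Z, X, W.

Σm(1, 2, 5, 6) = (NOT Z AND NOT X AND W) OR (NOT Z AND X AND NOT W) OR (Z AND NOT X AND W) OR (Z AND X AND NOT W)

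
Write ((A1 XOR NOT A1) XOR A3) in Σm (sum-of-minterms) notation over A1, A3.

Σm(0, 2) = (NOT A1 AND NOT A3) OR (A1 AND NOT A3)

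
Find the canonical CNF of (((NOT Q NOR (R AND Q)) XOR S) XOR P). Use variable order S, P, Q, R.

(S OR P OR Q OR R) AND (S OR P OR Q OR NOT R) AND (S OR P OR NOT Q OR NOT R) AND (S OR NOT P OR NOT Q OR R) AND (NOT S OR P OR NOT Q OR R) AND (NOT S OR NOT P OR Q OR R) AND (NOT S OR NOT P OR Q OR NOT R) AND (NOT S OR NOT P OR NOT Q OR NOT R)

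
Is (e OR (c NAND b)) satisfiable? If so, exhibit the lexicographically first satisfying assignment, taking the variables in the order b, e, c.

b=0, e=0, c=0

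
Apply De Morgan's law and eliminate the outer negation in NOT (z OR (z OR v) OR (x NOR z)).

NOT z AND NOT (z OR v) AND NOT (x NOR z)
De Morgan's: NOT(OR of terms) = AND of negations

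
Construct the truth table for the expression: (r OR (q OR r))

q | r | Output
--------------
0 | 0 | 0
0 | 1 | 1
1 | 0 | 1
1 | 1 | 1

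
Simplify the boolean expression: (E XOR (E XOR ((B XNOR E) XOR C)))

By XOR self-cancellation ((E XOR v) XOR v = E):
= ((B XNOR E) XOR C)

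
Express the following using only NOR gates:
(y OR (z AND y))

((y NOR ((z NOR z) NOR (y NOR y))) NOR (y NOR ((z NOR z) NOR (y NOR y))))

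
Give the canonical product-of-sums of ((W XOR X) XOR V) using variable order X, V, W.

ΠM(0, 3, 5, 6) = (X OR V OR W) AND (X OR NOT V OR NOT W) AND (NOT X OR V OR NOT W) AND (NOT X OR NOT V OR W)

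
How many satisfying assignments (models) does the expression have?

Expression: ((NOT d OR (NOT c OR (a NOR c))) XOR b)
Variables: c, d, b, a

Satisfying assignments: (0,0,0,0), (0,0,0,1), (0,1,0,0), (0,1,0,1), (1,0,0,0), (1,0,0,1), (1,1,1,0), (1,1,1,1)
Count: 8 out of 16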